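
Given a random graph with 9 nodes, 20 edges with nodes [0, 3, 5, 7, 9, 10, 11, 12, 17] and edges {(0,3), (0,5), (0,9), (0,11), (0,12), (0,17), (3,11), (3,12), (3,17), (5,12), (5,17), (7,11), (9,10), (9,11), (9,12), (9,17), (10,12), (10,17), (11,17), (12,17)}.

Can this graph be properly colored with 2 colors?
The clique on vertices [0, 9, 11, 17] has size 4 > 2, so it alone needs 4 colors.

No, G is not 2-colorable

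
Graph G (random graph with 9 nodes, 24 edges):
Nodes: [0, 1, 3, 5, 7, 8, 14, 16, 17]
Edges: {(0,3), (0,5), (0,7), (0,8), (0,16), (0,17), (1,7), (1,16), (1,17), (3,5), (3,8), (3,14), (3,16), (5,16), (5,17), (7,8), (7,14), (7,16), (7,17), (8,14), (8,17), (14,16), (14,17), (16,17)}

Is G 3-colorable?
The clique on vertices [0, 7, 8, 17] has size 4 > 3, so it alone needs 4 colors.

No, G is not 3-colorable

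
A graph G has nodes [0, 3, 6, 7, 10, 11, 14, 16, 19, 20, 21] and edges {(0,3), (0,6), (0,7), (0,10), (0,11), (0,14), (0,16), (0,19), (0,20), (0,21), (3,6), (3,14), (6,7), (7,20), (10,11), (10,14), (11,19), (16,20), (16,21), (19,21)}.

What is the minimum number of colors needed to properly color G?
χ(G) = 3

Clique number ω(G) = 3 (lower bound: χ ≥ ω).
The clique on [0, 3, 6] has size 3, forcing χ ≥ 3, and the coloring below uses 3 colors, so χ(G) = 3.
A valid 3-coloring: color 1: [0]; color 2: [3, 7, 10, 16, 19]; color 3: [6, 11, 14, 20, 21].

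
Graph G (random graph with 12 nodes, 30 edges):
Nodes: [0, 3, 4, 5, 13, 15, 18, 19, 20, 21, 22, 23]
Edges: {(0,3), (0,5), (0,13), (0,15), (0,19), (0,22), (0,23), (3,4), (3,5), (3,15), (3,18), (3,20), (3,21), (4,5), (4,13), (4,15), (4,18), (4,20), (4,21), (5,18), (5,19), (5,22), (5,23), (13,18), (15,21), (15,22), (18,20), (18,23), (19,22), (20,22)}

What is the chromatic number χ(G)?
χ(G) = 4

Clique number ω(G) = 4 (lower bound: χ ≥ ω).
The clique on [0, 5, 19, 22] has size 4, forcing χ ≥ 4, and the coloring below uses 4 colors, so χ(G) = 4.
A valid 4-coloring: color 1: [0, 4]; color 2: [5, 13, 15, 20]; color 3: [3, 22, 23]; color 4: [18, 19, 21].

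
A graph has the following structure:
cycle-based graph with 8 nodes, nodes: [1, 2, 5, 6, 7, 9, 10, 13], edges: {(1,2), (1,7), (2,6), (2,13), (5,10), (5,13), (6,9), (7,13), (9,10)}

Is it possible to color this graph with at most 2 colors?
Yes, G is 2-colorable

A valid 2-coloring: color 1: [2, 5, 7, 9]; color 2: [1, 6, 10, 13].
(χ(G) = 2 ≤ 2.)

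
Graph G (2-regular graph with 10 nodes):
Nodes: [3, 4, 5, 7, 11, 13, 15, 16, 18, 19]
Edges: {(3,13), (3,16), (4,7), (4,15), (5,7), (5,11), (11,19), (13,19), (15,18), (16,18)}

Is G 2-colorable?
Yes, G is 2-colorable

A valid 2-coloring: color 1: [3, 4, 5, 18, 19]; color 2: [7, 11, 13, 15, 16].
(χ(G) = 2 ≤ 2.)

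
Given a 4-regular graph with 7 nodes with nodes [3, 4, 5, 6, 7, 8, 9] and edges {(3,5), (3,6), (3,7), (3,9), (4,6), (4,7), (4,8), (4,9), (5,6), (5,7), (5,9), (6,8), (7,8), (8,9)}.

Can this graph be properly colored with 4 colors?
Yes, G is 4-colorable

A valid 4-coloring: color 1: [6, 7, 9]; color 2: [4, 5]; color 3: [3, 8].
(χ(G) = 3 ≤ 4.)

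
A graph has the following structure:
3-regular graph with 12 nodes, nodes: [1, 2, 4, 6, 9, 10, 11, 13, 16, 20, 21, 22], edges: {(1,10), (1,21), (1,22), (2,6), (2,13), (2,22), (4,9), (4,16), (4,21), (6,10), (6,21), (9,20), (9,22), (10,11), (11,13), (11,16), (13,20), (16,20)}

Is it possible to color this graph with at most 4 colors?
Yes, G is 4-colorable

A valid 4-coloring: color 1: [4, 6, 11, 20, 22]; color 2: [1, 2, 9, 16]; color 3: [10, 13, 21].
(χ(G) = 3 ≤ 4.)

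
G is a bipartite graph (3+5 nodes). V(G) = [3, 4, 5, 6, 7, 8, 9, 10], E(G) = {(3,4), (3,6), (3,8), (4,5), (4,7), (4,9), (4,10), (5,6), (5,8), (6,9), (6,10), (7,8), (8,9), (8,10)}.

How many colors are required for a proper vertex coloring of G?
χ(G) = 2

Clique number ω(G) = 2 (lower bound: χ ≥ ω).
The graph is bipartite (no odd cycle), so 2 colors suffice: χ(G) = 2.
A valid 2-coloring: color 1: [4, 6, 8]; color 2: [3, 5, 7, 9, 10].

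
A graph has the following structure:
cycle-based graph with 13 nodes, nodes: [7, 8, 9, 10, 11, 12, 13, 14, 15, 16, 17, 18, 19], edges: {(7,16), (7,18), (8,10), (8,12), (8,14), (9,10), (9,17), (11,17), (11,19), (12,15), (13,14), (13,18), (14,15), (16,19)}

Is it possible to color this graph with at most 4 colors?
Yes, G is 4-colorable

A valid 4-coloring: color 1: [8, 9, 11, 15, 16, 18]; color 2: [7, 10, 12, 14, 17, 19]; color 3: [13].
(χ(G) = 3 ≤ 4.)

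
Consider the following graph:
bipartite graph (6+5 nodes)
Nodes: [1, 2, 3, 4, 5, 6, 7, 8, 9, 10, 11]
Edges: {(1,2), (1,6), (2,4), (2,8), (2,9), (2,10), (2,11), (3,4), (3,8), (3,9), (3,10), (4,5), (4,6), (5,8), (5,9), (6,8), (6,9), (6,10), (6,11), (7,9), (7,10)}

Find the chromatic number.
χ(G) = 2

Clique number ω(G) = 2 (lower bound: χ ≥ ω).
The graph is bipartite (no odd cycle), so 2 colors suffice: χ(G) = 2.
A valid 2-coloring: color 1: [2, 3, 5, 6, 7]; color 2: [1, 4, 8, 9, 10, 11].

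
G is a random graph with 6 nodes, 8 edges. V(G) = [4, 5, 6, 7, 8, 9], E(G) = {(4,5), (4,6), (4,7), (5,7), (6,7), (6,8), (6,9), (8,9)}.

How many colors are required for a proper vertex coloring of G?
Clique number ω(G) = 3 (lower bound: χ ≥ ω).
The clique on [4, 5, 7] has size 3, forcing χ ≥ 3, and the coloring below uses 3 colors, so χ(G) = 3.
A valid 3-coloring: color 1: [5, 6]; color 2: [4, 9]; color 3: [7, 8].

χ(G) = 3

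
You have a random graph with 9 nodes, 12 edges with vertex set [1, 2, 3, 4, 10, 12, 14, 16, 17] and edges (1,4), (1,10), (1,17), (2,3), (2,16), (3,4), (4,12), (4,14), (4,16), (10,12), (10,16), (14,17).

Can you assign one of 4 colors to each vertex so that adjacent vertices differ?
A valid 4-coloring: color 1: [2, 4, 10, 17]; color 2: [1, 3, 12, 14, 16].
(χ(G) = 2 ≤ 4.)

Yes, G is 4-colorable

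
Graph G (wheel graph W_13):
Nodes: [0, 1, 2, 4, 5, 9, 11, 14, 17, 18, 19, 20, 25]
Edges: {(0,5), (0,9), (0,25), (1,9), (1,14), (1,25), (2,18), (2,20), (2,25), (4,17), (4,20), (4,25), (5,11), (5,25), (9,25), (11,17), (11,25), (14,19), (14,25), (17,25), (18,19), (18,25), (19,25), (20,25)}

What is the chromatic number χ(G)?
χ(G) = 3

Clique number ω(G) = 3 (lower bound: χ ≥ ω).
The clique on [0, 9, 25] has size 3, forcing χ ≥ 3, and the coloring below uses 3 colors, so χ(G) = 3.
A valid 3-coloring: color 1: [25]; color 2: [0, 1, 2, 4, 11, 19]; color 3: [5, 9, 14, 17, 18, 20].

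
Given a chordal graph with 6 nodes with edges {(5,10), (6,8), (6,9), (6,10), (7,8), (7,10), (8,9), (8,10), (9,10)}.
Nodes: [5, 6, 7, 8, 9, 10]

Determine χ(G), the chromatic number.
χ(G) = 4

Clique number ω(G) = 4 (lower bound: χ ≥ ω).
The clique on [6, 8, 9, 10] has size 4, forcing χ ≥ 4, and the coloring below uses 4 colors, so χ(G) = 4.
A valid 4-coloring: color 1: [10]; color 2: [5, 8]; color 3: [6, 7]; color 4: [9].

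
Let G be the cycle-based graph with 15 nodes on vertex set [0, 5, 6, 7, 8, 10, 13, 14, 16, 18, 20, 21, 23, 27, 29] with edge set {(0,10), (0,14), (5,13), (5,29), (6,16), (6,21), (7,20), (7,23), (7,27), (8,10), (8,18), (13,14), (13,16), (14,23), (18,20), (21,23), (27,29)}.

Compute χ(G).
χ(G) = 3

Clique number ω(G) = 2 (lower bound: χ ≥ ω).
Odd cycle [13, 5, 29, 27, 7, 23, 14] needs 3 colors (χ ≥ 3).
The coloring below uses 3 colors, so χ(G) = 3.
A valid 3-coloring: color 1: [0, 6, 8, 13, 20, 23, 29]; color 2: [5, 7, 10, 14, 16, 18, 21]; color 3: [27].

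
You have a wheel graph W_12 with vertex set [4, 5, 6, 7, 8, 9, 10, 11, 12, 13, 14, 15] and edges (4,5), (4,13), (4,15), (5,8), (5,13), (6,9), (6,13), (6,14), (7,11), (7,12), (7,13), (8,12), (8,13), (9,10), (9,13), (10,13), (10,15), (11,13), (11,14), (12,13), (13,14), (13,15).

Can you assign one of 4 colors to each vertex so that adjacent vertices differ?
Yes, G is 4-colorable

A valid 4-coloring: color 1: [13]; color 2: [4, 7, 8, 10, 14]; color 3: [5, 6, 11, 12, 15]; color 4: [9].
(χ(G) = 4 ≤ 4.)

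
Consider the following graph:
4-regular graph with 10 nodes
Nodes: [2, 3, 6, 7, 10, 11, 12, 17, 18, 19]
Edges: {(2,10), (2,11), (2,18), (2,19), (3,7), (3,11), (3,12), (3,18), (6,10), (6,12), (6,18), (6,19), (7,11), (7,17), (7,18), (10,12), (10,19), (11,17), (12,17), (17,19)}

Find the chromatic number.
χ(G) = 3

Clique number ω(G) = 3 (lower bound: χ ≥ ω).
The clique on [2, 10, 19] has size 3, forcing χ ≥ 3, and the coloring below uses 3 colors, so χ(G) = 3.
A valid 3-coloring: color 1: [11, 12, 18, 19]; color 2: [2, 6, 7]; color 3: [3, 10, 17].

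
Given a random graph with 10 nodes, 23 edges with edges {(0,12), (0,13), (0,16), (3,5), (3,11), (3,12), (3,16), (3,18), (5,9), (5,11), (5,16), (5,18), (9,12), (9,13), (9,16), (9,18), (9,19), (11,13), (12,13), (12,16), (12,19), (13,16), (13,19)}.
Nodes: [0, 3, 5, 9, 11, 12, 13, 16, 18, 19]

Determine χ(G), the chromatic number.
χ(G) = 4

Clique number ω(G) = 4 (lower bound: χ ≥ ω).
The clique on [0, 12, 13, 16] has size 4, forcing χ ≥ 4, and the coloring below uses 4 colors, so χ(G) = 4.
A valid 4-coloring: color 1: [0, 3, 9]; color 2: [5, 12]; color 3: [13, 18]; color 4: [11, 16, 19].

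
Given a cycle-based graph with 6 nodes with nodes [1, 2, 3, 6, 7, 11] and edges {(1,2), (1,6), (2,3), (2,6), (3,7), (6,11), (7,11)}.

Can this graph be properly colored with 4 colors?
Yes, G is 4-colorable

A valid 4-coloring: color 1: [2, 7]; color 2: [3, 6]; color 3: [1, 11].
(χ(G) = 3 ≤ 4.)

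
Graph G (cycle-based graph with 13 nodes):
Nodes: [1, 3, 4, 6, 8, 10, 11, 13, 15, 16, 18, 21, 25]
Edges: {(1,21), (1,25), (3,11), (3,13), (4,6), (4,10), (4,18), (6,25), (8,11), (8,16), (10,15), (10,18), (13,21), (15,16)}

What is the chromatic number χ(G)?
Clique number ω(G) = 3 (lower bound: χ ≥ ω).
The clique on [4, 10, 18] has size 3, forcing χ ≥ 3, and the coloring below uses 3 colors, so χ(G) = 3.
A valid 3-coloring: color 1: [3, 4, 8, 15, 21, 25]; color 2: [1, 6, 10, 11, 13, 16]; color 3: [18].

χ(G) = 3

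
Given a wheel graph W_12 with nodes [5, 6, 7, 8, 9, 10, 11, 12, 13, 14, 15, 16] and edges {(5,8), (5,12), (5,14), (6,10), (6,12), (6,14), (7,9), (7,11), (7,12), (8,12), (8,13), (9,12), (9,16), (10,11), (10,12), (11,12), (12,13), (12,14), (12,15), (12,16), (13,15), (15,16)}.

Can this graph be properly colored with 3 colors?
No, G is not 3-colorable

Odd cycle [6, 10, 11, 7, 9, 16, 15, 13, 8, 5, 14] needs 3 colors (χ ≥ 3).
Vertex 12 is adjacent to every vertex of [5, 6, 7, 8, 9, 10, 11, 13, 14, 15, 16], which already need 3 colors among themselves, so 12 needs a new color (χ ≥ 4).
Hence χ(G) ≥ 4 > 3, so no proper 3-coloring exists.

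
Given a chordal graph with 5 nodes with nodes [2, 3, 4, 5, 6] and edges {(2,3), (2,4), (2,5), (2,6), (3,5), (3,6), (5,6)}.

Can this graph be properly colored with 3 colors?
The clique on vertices [2, 3, 5, 6] has size 4 > 3, so it alone needs 4 colors.

No, G is not 3-colorable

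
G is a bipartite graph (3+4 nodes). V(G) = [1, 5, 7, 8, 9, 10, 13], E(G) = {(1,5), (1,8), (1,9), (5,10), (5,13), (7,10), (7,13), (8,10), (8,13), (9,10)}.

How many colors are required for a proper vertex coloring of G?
χ(G) = 2

Clique number ω(G) = 2 (lower bound: χ ≥ ω).
The graph is bipartite (no odd cycle), so 2 colors suffice: χ(G) = 2.
A valid 2-coloring: color 1: [1, 10, 13]; color 2: [5, 7, 8, 9].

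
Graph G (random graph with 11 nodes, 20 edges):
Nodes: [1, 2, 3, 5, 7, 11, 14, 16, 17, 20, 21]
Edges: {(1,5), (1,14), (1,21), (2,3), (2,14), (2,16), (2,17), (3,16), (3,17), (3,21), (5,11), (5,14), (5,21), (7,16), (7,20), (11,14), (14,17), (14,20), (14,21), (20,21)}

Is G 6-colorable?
A valid 6-coloring: color 1: [3, 7, 14]; color 2: [11, 16, 17, 21]; color 3: [2, 5, 20]; color 4: [1].
(χ(G) = 4 ≤ 6.)

Yes, G is 6-colorable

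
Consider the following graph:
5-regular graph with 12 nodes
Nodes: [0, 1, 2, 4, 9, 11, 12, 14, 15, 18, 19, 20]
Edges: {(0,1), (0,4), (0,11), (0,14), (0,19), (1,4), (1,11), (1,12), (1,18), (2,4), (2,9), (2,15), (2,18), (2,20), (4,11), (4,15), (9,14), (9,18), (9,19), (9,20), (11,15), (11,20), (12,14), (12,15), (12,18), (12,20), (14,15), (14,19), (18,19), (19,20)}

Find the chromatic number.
χ(G) = 4

Clique number ω(G) = 4 (lower bound: χ ≥ ω).
The clique on [0, 1, 4, 11] has size 4, forcing χ ≥ 4, and the coloring below uses 4 colors, so χ(G) = 4.
A valid 4-coloring: color 1: [0, 9, 15]; color 2: [4, 14, 18, 20]; color 3: [1, 2, 19]; color 4: [11, 12].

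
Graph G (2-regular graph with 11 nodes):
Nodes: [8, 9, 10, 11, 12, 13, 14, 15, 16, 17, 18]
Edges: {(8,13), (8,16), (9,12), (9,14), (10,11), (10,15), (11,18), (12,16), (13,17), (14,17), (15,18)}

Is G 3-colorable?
Yes, G is 3-colorable

A valid 3-coloring: color 1: [9, 10, 16, 17, 18]; color 2: [8, 11, 12, 14, 15]; color 3: [13].
(χ(G) = 3 ≤ 3.)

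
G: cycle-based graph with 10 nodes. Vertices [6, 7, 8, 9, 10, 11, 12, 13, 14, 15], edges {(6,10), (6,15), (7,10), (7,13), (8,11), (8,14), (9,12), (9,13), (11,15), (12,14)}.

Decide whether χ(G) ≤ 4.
Yes, G is 4-colorable

A valid 4-coloring: color 1: [8, 10, 12, 13, 15]; color 2: [6, 7, 9, 11, 14].
(χ(G) = 2 ≤ 4.)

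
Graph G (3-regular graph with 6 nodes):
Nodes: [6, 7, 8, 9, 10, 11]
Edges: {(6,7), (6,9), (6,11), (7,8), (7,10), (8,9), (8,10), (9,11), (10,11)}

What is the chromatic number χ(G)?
χ(G) = 3

Clique number ω(G) = 3 (lower bound: χ ≥ ω).
The clique on [7, 8, 10] has size 3, forcing χ ≥ 3, and the coloring below uses 3 colors, so χ(G) = 3.
A valid 3-coloring: color 1: [6, 8]; color 2: [9, 10]; color 3: [7, 11].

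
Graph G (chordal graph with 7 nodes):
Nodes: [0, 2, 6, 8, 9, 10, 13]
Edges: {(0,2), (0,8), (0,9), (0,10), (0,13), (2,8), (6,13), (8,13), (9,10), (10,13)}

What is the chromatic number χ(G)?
χ(G) = 3

Clique number ω(G) = 3 (lower bound: χ ≥ ω).
The clique on [0, 2, 8] has size 3, forcing χ ≥ 3, and the coloring below uses 3 colors, so χ(G) = 3.
A valid 3-coloring: color 1: [0, 6]; color 2: [2, 9, 13]; color 3: [8, 10].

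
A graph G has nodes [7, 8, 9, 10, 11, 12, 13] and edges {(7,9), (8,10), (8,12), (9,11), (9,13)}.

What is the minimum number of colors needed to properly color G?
χ(G) = 2

Clique number ω(G) = 2 (lower bound: χ ≥ ω).
The graph is bipartite (no odd cycle), so 2 colors suffice: χ(G) = 2.
A valid 2-coloring: color 1: [8, 9]; color 2: [7, 10, 11, 12, 13].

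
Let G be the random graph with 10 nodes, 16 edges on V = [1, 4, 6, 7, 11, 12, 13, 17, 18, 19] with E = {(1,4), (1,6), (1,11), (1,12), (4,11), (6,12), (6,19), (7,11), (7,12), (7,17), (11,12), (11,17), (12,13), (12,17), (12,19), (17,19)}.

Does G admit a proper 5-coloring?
A valid 5-coloring: color 1: [4, 12, 18]; color 2: [6, 11, 13]; color 3: [1, 17]; color 4: [7, 19].
(χ(G) = 4 ≤ 5.)

Yes, G is 5-colorable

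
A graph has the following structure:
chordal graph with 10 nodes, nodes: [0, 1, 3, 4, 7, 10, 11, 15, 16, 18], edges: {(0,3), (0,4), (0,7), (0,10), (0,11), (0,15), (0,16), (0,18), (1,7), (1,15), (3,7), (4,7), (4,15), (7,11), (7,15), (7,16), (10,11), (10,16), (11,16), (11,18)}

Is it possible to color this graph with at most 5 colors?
Yes, G is 5-colorable

A valid 5-coloring: color 1: [0, 1]; color 2: [7, 10, 18]; color 3: [3, 11, 15]; color 4: [4, 16].
(χ(G) = 4 ≤ 5.)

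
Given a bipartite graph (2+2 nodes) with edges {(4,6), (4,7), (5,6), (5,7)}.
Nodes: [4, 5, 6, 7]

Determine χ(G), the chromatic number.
Clique number ω(G) = 2 (lower bound: χ ≥ ω).
The graph is bipartite (no odd cycle), so 2 colors suffice: χ(G) = 2.
A valid 2-coloring: color 1: [6, 7]; color 2: [4, 5].

χ(G) = 2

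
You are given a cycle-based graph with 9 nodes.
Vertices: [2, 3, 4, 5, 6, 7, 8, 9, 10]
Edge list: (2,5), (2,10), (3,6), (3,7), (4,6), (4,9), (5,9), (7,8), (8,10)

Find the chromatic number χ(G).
Clique number ω(G) = 2 (lower bound: χ ≥ ω).
Odd cycle [3, 7, 8, 10, 2, 5, 9, 4, 6] needs 3 colors (χ ≥ 3).
The coloring below uses 3 colors, so χ(G) = 3.
A valid 3-coloring: color 1: [2, 3, 4, 8]; color 2: [5, 6, 7, 10]; color 3: [9].

χ(G) = 3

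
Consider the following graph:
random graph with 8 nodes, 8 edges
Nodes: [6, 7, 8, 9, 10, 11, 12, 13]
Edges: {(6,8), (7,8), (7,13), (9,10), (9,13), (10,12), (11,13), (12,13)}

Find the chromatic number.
χ(G) = 2

Clique number ω(G) = 2 (lower bound: χ ≥ ω).
The graph is bipartite (no odd cycle), so 2 colors suffice: χ(G) = 2.
A valid 2-coloring: color 1: [8, 10, 13]; color 2: [6, 7, 9, 11, 12].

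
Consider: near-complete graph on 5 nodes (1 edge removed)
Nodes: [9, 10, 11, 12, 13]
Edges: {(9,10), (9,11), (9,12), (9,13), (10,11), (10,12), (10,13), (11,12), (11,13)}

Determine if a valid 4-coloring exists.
Yes, G is 4-colorable

A valid 4-coloring: color 1: [9]; color 2: [11]; color 3: [10]; color 4: [12, 13].
(χ(G) = 4 ≤ 4.)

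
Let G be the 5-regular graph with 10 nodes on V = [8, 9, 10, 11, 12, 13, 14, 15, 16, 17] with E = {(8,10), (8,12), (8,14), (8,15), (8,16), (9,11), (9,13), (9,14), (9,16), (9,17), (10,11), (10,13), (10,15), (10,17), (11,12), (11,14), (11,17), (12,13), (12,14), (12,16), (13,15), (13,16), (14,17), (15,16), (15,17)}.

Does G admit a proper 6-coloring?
Yes, G is 6-colorable

A valid 6-coloring: color 1: [8, 11, 13]; color 2: [12, 17]; color 3: [10, 14, 16]; color 4: [9, 15].
(χ(G) = 4 ≤ 6.)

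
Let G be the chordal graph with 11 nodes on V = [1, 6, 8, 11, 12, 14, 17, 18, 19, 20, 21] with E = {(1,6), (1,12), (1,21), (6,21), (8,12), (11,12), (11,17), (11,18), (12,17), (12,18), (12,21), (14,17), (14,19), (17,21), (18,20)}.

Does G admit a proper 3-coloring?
Yes, G is 3-colorable

A valid 3-coloring: color 1: [6, 12, 14, 20]; color 2: [1, 8, 17, 18, 19]; color 3: [11, 21].
(χ(G) = 3 ≤ 3.)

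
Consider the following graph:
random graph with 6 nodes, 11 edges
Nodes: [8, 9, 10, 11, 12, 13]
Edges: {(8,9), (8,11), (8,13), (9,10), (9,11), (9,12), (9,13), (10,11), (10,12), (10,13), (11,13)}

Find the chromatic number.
Clique number ω(G) = 4 (lower bound: χ ≥ ω).
The clique on [8, 9, 11, 13] has size 4, forcing χ ≥ 4, and the coloring below uses 4 colors, so χ(G) = 4.
A valid 4-coloring: color 1: [9]; color 2: [11, 12]; color 3: [13]; color 4: [8, 10].

χ(G) = 4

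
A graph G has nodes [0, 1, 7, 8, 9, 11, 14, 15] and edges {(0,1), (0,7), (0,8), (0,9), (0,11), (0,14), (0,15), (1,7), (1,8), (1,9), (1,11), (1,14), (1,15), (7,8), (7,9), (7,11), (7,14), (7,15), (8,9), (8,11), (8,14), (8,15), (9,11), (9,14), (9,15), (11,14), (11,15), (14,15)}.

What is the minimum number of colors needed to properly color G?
χ(G) = 8

Clique number ω(G) = 8 (lower bound: χ ≥ ω).
The clique on [0, 1, 7, 8, 9, 11, 14, 15] has size 8, forcing χ ≥ 8, and the coloring below uses 8 colors, so χ(G) = 8.
A valid 8-coloring: color 1: [14]; color 2: [9]; color 3: [8]; color 4: [7]; color 5: [15]; color 6: [1]; color 7: [0]; color 8: [11].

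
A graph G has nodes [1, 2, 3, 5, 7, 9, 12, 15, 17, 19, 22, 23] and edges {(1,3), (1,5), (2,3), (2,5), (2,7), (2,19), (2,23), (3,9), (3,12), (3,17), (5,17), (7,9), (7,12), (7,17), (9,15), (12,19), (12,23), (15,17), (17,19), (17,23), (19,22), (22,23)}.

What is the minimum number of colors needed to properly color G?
Clique number ω(G) = 2 (lower bound: χ ≥ ω).
The graph is bipartite (no odd cycle), so 2 colors suffice: χ(G) = 2.
A valid 2-coloring: color 1: [1, 2, 9, 12, 17, 22]; color 2: [3, 5, 7, 15, 19, 23].

χ(G) = 2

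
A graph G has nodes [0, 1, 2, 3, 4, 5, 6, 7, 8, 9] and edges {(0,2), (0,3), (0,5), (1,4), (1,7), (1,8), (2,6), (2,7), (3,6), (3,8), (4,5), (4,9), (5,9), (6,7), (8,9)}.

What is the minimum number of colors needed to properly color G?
χ(G) = 3

Clique number ω(G) = 3 (lower bound: χ ≥ ω).
The clique on [4, 5, 9] has size 3, forcing χ ≥ 3, and the coloring below uses 3 colors, so χ(G) = 3.
A valid 3-coloring: color 1: [0, 4, 7, 8]; color 2: [1, 2, 3, 9]; color 3: [5, 6].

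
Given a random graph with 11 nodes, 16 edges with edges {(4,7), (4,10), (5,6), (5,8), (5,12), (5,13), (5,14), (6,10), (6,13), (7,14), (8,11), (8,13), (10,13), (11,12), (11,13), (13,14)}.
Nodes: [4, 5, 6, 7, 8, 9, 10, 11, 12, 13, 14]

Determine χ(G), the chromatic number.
Clique number ω(G) = 3 (lower bound: χ ≥ ω).
The clique on [6, 10, 13] has size 3, forcing χ ≥ 3, and the coloring below uses 3 colors, so χ(G) = 3.
A valid 3-coloring: color 1: [4, 9, 12, 13]; color 2: [5, 7, 10, 11]; color 3: [6, 8, 14].

χ(G) = 3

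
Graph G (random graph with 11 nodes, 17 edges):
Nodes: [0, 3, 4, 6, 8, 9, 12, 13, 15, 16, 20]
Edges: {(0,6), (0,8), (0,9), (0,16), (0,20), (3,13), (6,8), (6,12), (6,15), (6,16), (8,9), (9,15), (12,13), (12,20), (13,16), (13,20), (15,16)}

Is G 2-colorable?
No, G is not 2-colorable

The clique on vertices [0, 8, 9] has size 3 > 2, so it alone needs 3 colors.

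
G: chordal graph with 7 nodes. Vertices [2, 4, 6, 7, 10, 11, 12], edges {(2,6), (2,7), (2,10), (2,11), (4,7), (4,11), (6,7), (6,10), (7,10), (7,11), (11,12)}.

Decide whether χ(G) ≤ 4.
Yes, G is 4-colorable

A valid 4-coloring: color 1: [7, 12]; color 2: [2, 4]; color 3: [6, 11]; color 4: [10].
(χ(G) = 4 ≤ 4.)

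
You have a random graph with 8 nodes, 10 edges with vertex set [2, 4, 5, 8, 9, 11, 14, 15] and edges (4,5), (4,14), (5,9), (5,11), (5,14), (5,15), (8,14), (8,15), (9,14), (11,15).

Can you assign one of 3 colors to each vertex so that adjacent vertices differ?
Yes, G is 3-colorable

A valid 3-coloring: color 1: [2, 5, 8]; color 2: [14, 15]; color 3: [4, 9, 11].
(χ(G) = 3 ≤ 3.)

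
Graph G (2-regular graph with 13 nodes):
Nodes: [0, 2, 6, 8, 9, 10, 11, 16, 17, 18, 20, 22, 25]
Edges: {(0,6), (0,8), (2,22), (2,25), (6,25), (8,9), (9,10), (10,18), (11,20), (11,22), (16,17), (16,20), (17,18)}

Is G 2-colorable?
Odd cycle [20, 16, 17, 18, 10, 9, 8, 0, 6, 25, 2, 22, 11] needs 3 colors (χ ≥ 3).
Hence χ(G) ≥ 3 > 2, so no proper 2-coloring exists.

No, G is not 2-colorable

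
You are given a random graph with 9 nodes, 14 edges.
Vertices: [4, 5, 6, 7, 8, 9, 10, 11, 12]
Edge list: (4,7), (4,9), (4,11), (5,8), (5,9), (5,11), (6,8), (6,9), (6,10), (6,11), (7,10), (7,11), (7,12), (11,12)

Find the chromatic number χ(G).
Clique number ω(G) = 3 (lower bound: χ ≥ ω).
The clique on [4, 7, 11] has size 3, forcing χ ≥ 3, and the coloring below uses 3 colors, so χ(G) = 3.
A valid 3-coloring: color 1: [8, 9, 10, 11]; color 2: [5, 6, 7]; color 3: [4, 12].

χ(G) = 3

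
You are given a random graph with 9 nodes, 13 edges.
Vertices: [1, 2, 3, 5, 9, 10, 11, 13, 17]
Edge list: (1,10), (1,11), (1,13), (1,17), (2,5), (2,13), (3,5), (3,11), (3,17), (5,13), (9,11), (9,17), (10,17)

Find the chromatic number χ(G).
χ(G) = 3

Clique number ω(G) = 3 (lower bound: χ ≥ ω).
The clique on [1, 10, 17] has size 3, forcing χ ≥ 3, and the coloring below uses 3 colors, so χ(G) = 3.
A valid 3-coloring: color 1: [11, 13, 17]; color 2: [1, 5, 9]; color 3: [2, 3, 10].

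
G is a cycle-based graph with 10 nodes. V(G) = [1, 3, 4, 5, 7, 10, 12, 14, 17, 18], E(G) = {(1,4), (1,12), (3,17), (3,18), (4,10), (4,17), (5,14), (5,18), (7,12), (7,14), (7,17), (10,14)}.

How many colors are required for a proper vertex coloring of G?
χ(G) = 3

Clique number ω(G) = 2 (lower bound: χ ≥ ω).
Odd cycle [7, 12, 1, 4, 17] needs 3 colors (χ ≥ 3).
The coloring below uses 3 colors, so χ(G) = 3.
A valid 3-coloring: color 1: [12, 14, 17, 18]; color 2: [3, 4, 5, 7]; color 3: [1, 10].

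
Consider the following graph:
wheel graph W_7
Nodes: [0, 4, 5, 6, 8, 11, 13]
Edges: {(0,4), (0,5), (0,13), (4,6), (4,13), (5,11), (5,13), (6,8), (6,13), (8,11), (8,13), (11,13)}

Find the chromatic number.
χ(G) = 3

Clique number ω(G) = 3 (lower bound: χ ≥ ω).
The clique on [0, 4, 13] has size 3, forcing χ ≥ 3, and the coloring below uses 3 colors, so χ(G) = 3.
A valid 3-coloring: color 1: [13]; color 2: [4, 5, 8]; color 3: [0, 6, 11].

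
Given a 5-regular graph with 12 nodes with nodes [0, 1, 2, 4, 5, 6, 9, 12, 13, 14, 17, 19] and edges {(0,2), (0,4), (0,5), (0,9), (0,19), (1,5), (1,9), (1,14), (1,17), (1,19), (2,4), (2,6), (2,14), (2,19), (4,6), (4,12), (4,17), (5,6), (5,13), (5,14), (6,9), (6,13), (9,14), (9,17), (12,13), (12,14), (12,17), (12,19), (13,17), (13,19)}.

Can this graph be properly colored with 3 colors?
Suppose a proper 3-coloring c exists. The clique [0, 2, 4] takes 3 distinct colors; by symmetry let c(0) = 1, c(2) = 2, c(4) = 3.
- Vertex 6: neighbors [2, 4] already have colors [2, 3] ⇒ c(6) = 1.
- Vertex 19: neighbors [0, 2] already have colors [1, 2] ⇒ c(19) = 3.
- Vertex 13: neighbors [6, 19] already have colors [1, 3] ⇒ c(13) = 2.
- Vertex 17: neighbors [13, 4] already have colors [2, 3] ⇒ c(17) = 1.
- Vertex 12: neighbors [17, 13, 4] already have colors [1, 2, 3] — all 3 colors blocked. Contradiction.
The forced assignments end in a contradiction, so G has no proper 3-coloring (χ ≥ 4).

No, G is not 3-colorable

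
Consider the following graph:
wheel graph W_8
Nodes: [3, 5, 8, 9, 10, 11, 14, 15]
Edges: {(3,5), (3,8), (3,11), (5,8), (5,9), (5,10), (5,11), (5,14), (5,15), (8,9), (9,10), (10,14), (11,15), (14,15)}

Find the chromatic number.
Clique number ω(G) = 3 (lower bound: χ ≥ ω).
Odd cycle [11, 3, 8, 9, 10, 14, 15] needs 3 colors (χ ≥ 3).
Vertex 5 is adjacent to every vertex of [3, 8, 9, 10, 11, 14, 15], which already need 3 colors among themselves, so 5 needs a new color (χ ≥ 4).
The coloring below uses 4 colors, so χ(G) = 4.
A valid 4-coloring: color 1: [5]; color 2: [8, 11, 14]; color 3: [3, 9, 15]; color 4: [10].

χ(G) = 4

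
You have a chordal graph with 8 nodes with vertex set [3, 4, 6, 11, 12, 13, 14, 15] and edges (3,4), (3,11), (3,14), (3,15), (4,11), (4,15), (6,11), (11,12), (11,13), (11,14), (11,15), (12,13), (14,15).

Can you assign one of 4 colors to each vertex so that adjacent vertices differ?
Yes, G is 4-colorable

A valid 4-coloring: color 1: [11]; color 2: [6, 13, 15]; color 3: [3, 12]; color 4: [4, 14].
(χ(G) = 4 ≤ 4.)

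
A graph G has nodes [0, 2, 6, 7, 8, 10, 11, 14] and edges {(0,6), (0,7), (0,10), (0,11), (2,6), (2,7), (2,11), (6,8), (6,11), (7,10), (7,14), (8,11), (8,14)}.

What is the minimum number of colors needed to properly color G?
Clique number ω(G) = 3 (lower bound: χ ≥ ω).
The clique on [0, 7, 10] has size 3, forcing χ ≥ 3, and the coloring below uses 3 colors, so χ(G) = 3.
A valid 3-coloring: color 1: [7, 11]; color 2: [6, 10, 14]; color 3: [0, 2, 8].

χ(G) = 3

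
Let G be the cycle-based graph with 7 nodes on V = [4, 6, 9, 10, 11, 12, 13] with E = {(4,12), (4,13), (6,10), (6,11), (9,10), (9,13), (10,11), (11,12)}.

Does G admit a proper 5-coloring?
Yes, G is 5-colorable

A valid 5-coloring: color 1: [4, 9, 11]; color 2: [10, 12, 13]; color 3: [6].
(χ(G) = 3 ≤ 5.)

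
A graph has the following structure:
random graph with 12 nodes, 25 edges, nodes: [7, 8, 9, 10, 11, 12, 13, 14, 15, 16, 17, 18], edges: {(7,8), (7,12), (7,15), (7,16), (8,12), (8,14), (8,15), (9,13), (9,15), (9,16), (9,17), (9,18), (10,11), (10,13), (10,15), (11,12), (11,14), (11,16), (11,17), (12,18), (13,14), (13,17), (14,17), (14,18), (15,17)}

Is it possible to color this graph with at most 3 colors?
Suppose a proper 3-coloring c exists. The clique [7, 8, 12] takes 3 distinct colors; by symmetry let c(7) = 1, c(8) = 2, c(12) = 3.
- Vertex 15: neighbors [7, 8] already have colors [1, 2] ⇒ c(15) = 3.
- Vertex 9: neighbors [15] already have colors [3]; try each remaining color.
- Case c(9) = 1:
  - Vertex 17: neighbors [9, 15] already have colors [1, 3] ⇒ c(17) = 2.
  - Vertex 11: neighbors [17, 12] already have colors [2, 3] ⇒ c(11) = 1.
  - Vertex 13: neighbors [9, 17] already have colors [1, 2] ⇒ c(13) = 3.
  - Vertex 14: neighbors [11, 8, 13] already have colors [1, 2, 3] — all 3 colors blocked. Contradiction.
- Case c(9) = 2:
  - Vertex 17: neighbors [9, 15] already have colors [2, 3] ⇒ c(17) = 1.
  - Vertex 11: neighbors [17, 12] already have colors [1, 3] ⇒ c(11) = 2.
  - Vertex 13: neighbors [17, 9] already have colors [1, 2] ⇒ c(13) = 3.
  - Vertex 14: neighbors [17, 8, 13] already have colors [1, 2, 3] — all 3 colors blocked. Contradiction.
Every case ends in a contradiction, so G has no proper 3-coloring (χ ≥ 4).

No, G is not 3-colorable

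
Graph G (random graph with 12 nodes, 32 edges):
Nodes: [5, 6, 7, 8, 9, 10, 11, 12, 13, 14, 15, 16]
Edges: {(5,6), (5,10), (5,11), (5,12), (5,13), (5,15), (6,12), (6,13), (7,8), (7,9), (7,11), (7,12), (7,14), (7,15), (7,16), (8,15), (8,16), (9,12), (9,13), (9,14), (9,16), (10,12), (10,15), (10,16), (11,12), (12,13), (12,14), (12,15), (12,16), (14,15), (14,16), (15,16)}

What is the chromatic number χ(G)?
Clique number ω(G) = 5 (lower bound: χ ≥ ω).
The clique on [7, 9, 12, 14, 16] has size 5, forcing χ ≥ 5, and the coloring below uses 5 colors, so χ(G) = 5.
A valid 5-coloring: color 1: [8, 12]; color 2: [6, 9, 11, 15]; color 3: [5, 16]; color 4: [7, 10, 13]; color 5: [14].

χ(G) = 5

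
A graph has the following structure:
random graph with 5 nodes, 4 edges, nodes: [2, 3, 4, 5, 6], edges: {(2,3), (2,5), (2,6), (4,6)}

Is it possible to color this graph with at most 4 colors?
A valid 4-coloring: color 1: [2, 4]; color 2: [3, 5, 6].
(χ(G) = 2 ≤ 4.)

Yes, G is 4-colorable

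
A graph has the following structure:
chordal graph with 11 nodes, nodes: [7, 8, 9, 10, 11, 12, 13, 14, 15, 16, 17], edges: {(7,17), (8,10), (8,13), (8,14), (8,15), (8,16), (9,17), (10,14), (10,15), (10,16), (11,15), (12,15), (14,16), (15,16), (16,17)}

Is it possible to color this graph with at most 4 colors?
A valid 4-coloring: color 1: [13, 14, 15, 17]; color 2: [7, 9, 11, 12, 16]; color 3: [8]; color 4: [10].
(χ(G) = 4 ≤ 4.)

Yes, G is 4-colorable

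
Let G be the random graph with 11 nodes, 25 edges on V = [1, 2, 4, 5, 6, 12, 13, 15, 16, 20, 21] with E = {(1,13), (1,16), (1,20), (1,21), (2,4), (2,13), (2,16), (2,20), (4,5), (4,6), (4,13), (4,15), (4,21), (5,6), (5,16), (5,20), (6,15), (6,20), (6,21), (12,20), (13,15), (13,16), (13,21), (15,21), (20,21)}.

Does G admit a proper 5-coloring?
Yes, G is 5-colorable

A valid 5-coloring: color 1: [6, 12, 13]; color 2: [16, 21]; color 3: [4, 20]; color 4: [1, 2, 5, 15].
(χ(G) = 4 ≤ 5.)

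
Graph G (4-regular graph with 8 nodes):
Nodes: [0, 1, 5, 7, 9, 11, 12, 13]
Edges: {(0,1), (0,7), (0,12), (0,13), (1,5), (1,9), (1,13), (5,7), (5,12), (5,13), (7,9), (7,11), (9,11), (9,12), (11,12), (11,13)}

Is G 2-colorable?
No, G is not 2-colorable

The clique on vertices [0, 1, 13] has size 3 > 2, so it alone needs 3 colors.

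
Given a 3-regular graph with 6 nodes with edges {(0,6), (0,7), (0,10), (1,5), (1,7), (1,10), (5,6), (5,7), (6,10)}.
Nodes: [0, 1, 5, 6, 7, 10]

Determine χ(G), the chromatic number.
Clique number ω(G) = 3 (lower bound: χ ≥ ω).
The clique on [0, 6, 10] has size 3, forcing χ ≥ 3, and the coloring below uses 3 colors, so χ(G) = 3.
A valid 3-coloring: color 1: [5, 10]; color 2: [0, 1]; color 3: [6, 7].

χ(G) = 3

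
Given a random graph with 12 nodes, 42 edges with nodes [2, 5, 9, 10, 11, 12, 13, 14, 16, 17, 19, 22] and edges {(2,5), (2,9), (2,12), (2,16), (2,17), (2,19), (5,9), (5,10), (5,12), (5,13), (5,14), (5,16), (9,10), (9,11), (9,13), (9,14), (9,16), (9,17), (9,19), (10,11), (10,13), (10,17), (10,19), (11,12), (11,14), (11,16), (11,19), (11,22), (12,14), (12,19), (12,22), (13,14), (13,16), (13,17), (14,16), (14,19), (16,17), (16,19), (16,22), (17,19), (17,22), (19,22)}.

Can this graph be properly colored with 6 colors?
A valid 6-coloring: color 1: [10, 12, 16]; color 2: [9, 22]; color 3: [5, 19]; color 4: [14, 17]; color 5: [2, 11, 13].
(χ(G) = 5 ≤ 6.)

Yes, G is 6-colorable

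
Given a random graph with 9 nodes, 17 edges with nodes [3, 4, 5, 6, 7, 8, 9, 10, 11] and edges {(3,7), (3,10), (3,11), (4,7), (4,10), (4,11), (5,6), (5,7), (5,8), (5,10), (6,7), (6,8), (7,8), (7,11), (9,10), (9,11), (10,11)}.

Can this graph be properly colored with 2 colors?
The clique on vertices [5, 6, 7, 8] has size 4 > 2, so it alone needs 4 colors.

No, G is not 2-colorable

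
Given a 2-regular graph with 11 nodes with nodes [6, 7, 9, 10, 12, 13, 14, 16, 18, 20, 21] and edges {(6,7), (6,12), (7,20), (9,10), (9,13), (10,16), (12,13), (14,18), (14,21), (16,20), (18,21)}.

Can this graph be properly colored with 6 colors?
A valid 6-coloring: color 1: [7, 9, 12, 16, 18]; color 2: [6, 10, 13, 20, 21]; color 3: [14].
(χ(G) = 3 ≤ 6.)

Yes, G is 6-colorable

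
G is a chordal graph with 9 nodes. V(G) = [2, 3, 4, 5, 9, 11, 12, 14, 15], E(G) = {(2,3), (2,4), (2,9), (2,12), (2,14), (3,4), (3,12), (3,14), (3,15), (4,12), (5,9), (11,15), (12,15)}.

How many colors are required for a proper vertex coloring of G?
Clique number ω(G) = 4 (lower bound: χ ≥ ω).
The clique on [2, 3, 4, 12] has size 4, forcing χ ≥ 4, and the coloring below uses 4 colors, so χ(G) = 4.
A valid 4-coloring: color 1: [2, 5, 15]; color 2: [3, 9, 11]; color 3: [12, 14]; color 4: [4].

χ(G) = 4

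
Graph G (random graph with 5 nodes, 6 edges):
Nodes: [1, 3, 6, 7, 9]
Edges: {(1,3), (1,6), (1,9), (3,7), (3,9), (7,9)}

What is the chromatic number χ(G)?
χ(G) = 3

Clique number ω(G) = 3 (lower bound: χ ≥ ω).
The clique on [1, 3, 9] has size 3, forcing χ ≥ 3, and the coloring below uses 3 colors, so χ(G) = 3.
A valid 3-coloring: color 1: [3, 6]; color 2: [9]; color 3: [1, 7].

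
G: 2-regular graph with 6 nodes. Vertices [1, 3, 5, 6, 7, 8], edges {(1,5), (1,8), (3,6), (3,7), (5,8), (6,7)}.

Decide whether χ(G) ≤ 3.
Yes, G is 3-colorable

A valid 3-coloring: color 1: [5, 6]; color 2: [3, 8]; color 3: [1, 7].
(χ(G) = 3 ≤ 3.)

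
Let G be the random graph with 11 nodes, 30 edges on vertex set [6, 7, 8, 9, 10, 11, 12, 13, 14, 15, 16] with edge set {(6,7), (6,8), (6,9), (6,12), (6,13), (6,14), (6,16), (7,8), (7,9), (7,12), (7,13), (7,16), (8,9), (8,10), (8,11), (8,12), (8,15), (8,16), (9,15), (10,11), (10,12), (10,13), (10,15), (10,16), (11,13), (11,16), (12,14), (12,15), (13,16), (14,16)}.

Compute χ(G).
χ(G) = 4

Clique number ω(G) = 4 (lower bound: χ ≥ ω).
The clique on [8, 10, 11, 16] has size 4, forcing χ ≥ 4, and the coloring below uses 4 colors, so χ(G) = 4.
A valid 4-coloring: color 1: [8, 13, 14]; color 2: [6, 10]; color 3: [9, 12, 16]; color 4: [7, 11, 15].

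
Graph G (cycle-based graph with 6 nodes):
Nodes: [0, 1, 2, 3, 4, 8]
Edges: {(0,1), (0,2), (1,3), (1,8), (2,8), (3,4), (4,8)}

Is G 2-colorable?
Yes, G is 2-colorable

A valid 2-coloring: color 1: [0, 3, 8]; color 2: [1, 2, 4].
(χ(G) = 2 ≤ 2.)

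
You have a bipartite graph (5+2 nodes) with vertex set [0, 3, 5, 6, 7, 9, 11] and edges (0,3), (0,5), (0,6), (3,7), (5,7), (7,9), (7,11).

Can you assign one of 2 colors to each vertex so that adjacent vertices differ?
Yes, G is 2-colorable

A valid 2-coloring: color 1: [0, 7]; color 2: [3, 5, 6, 9, 11].
(χ(G) = 2 ≤ 2.)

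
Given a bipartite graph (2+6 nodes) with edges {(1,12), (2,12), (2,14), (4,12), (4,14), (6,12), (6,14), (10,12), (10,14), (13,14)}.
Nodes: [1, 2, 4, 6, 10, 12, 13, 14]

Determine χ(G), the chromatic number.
Clique number ω(G) = 2 (lower bound: χ ≥ ω).
The graph is bipartite (no odd cycle), so 2 colors suffice: χ(G) = 2.
A valid 2-coloring: color 1: [12, 14]; color 2: [1, 2, 4, 6, 10, 13].

χ(G) = 2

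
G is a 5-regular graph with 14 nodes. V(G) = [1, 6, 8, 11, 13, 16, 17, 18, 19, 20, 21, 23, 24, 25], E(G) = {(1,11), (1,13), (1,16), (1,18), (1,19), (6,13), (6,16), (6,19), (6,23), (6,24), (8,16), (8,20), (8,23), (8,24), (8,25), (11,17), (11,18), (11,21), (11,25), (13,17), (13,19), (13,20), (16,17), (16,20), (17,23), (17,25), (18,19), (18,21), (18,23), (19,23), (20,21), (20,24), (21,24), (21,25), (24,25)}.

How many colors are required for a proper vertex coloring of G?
Clique number ω(G) = 3 (lower bound: χ ≥ ω).
Odd cycle [23, 6, 13, 1, 18] needs 3 colors (χ ≥ 3).
Vertex 19 is adjacent to every vertex of [1, 6, 13, 18, 23], which already need 3 colors among themselves, so 19 needs a new color (χ ≥ 4).
The coloring below uses 4 colors, so χ(G) = 4.
A valid 4-coloring: color 1: [6, 18, 20, 25]; color 2: [8, 11, 19]; color 3: [1, 17, 21]; color 4: [13, 16, 23, 24].

χ(G) = 4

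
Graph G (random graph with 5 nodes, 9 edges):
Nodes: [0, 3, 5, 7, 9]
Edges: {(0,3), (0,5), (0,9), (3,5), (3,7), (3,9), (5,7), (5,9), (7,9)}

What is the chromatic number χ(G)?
χ(G) = 4

Clique number ω(G) = 4 (lower bound: χ ≥ ω).
The clique on [0, 3, 5, 9] has size 4, forcing χ ≥ 4, and the coloring below uses 4 colors, so χ(G) = 4.
A valid 4-coloring: color 1: [5]; color 2: [3]; color 3: [9]; color 4: [0, 7].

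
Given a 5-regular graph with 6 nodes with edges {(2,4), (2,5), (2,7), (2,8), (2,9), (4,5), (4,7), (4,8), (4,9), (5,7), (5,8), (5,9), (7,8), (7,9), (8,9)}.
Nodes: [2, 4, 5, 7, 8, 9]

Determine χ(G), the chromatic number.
Clique number ω(G) = 6 (lower bound: χ ≥ ω).
The clique on [2, 4, 5, 7, 8, 9] has size 6, forcing χ ≥ 6, and the coloring below uses 6 colors, so χ(G) = 6.
A valid 6-coloring: color 1: [9]; color 2: [5]; color 3: [4]; color 4: [8]; color 5: [2]; color 6: [7].

χ(G) = 6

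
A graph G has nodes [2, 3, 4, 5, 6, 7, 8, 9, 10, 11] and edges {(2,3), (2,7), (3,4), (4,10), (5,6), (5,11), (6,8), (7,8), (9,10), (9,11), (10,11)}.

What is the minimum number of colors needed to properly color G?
χ(G) = 3

Clique number ω(G) = 3 (lower bound: χ ≥ ω).
The clique on [9, 10, 11] has size 3, forcing χ ≥ 3, and the coloring below uses 3 colors, so χ(G) = 3.
A valid 3-coloring: color 1: [3, 5, 7, 10]; color 2: [2, 4, 8, 11]; color 3: [6, 9].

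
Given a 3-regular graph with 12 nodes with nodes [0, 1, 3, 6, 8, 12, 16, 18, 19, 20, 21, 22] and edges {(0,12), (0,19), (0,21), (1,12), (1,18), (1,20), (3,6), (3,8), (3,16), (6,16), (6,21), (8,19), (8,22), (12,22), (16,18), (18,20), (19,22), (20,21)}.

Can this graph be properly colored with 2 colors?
No, G is not 2-colorable

The clique on vertices [1, 18, 20] has size 3 > 2, so it alone needs 3 colors.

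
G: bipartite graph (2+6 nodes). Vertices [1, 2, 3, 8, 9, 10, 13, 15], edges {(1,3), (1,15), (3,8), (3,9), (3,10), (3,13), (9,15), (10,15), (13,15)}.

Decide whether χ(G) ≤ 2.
Yes, G is 2-colorable

A valid 2-coloring: color 1: [2, 3, 15]; color 2: [1, 8, 9, 10, 13].
(χ(G) = 2 ≤ 2.)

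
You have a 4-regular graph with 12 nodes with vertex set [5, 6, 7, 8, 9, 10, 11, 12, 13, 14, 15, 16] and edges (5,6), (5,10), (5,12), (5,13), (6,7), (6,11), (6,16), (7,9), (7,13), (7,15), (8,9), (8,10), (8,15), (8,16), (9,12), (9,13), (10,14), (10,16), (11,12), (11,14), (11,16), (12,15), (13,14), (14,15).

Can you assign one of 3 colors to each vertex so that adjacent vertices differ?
Yes, G is 3-colorable

A valid 3-coloring: color 1: [6, 8, 12, 13]; color 2: [5, 7, 14, 16]; color 3: [9, 10, 11, 15].
(χ(G) = 3 ≤ 3.)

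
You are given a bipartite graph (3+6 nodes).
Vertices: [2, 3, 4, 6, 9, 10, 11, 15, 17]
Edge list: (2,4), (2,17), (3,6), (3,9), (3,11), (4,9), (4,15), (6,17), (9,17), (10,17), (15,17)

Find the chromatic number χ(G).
χ(G) = 2

Clique number ω(G) = 2 (lower bound: χ ≥ ω).
The graph is bipartite (no odd cycle), so 2 colors suffice: χ(G) = 2.
A valid 2-coloring: color 1: [3, 4, 17]; color 2: [2, 6, 9, 10, 11, 15].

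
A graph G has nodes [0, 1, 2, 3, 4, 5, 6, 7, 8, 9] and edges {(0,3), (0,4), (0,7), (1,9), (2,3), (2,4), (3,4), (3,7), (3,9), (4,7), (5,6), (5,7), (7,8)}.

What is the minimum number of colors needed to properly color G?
χ(G) = 4

Clique number ω(G) = 4 (lower bound: χ ≥ ω).
The clique on [0, 3, 4, 7] has size 4, forcing χ ≥ 4, and the coloring below uses 4 colors, so χ(G) = 4.
A valid 4-coloring: color 1: [1, 3, 5, 8]; color 2: [2, 6, 7, 9]; color 3: [4]; color 4: [0].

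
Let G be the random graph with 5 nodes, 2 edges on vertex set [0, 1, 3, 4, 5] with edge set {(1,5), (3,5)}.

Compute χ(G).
χ(G) = 2

Clique number ω(G) = 2 (lower bound: χ ≥ ω).
The graph is bipartite (no odd cycle), so 2 colors suffice: χ(G) = 2.
A valid 2-coloring: color 1: [0, 4, 5]; color 2: [1, 3].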